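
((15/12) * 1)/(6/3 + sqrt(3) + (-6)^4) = 0.00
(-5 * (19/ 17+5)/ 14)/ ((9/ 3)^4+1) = -130/ 4879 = -0.03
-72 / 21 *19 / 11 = -456 / 77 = -5.92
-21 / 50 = -0.42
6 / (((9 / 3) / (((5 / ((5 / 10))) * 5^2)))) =500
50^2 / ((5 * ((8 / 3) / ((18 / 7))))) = 3375 / 7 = 482.14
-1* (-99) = 99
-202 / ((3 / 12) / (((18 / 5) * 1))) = -14544 / 5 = -2908.80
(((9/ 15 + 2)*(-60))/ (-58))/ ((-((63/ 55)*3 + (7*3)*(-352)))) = 1430/ 3928253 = 0.00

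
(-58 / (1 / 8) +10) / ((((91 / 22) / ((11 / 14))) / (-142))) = 7800628 / 637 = 12245.88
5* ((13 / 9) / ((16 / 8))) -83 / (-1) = 1559 / 18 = 86.61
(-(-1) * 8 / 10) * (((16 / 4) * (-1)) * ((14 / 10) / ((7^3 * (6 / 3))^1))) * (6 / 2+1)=-32 / 1225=-0.03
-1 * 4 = -4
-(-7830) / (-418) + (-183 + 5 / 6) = -251927 / 1254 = -200.90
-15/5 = -3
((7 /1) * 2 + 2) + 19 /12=211 /12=17.58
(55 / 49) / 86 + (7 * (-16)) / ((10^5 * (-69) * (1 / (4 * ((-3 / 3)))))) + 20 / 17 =18373481443 / 15446943750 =1.19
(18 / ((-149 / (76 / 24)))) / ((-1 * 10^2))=57 / 14900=0.00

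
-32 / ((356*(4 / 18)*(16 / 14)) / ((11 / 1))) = -693 / 178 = -3.89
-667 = -667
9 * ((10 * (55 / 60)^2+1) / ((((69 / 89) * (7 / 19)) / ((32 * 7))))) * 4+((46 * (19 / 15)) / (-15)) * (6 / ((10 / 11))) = 2289392878 / 8625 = 265436.86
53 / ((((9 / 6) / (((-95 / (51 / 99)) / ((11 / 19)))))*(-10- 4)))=95665 / 119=803.91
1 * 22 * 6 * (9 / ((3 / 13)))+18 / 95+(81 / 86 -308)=39552043 / 8170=4841.13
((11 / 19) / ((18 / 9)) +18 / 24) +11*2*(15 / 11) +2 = 2511 / 76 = 33.04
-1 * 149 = -149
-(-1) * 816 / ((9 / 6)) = 544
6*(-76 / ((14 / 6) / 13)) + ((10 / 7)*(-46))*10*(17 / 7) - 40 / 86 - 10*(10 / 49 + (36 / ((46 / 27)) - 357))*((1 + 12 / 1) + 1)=2076854928 / 48461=42856.21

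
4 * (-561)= -2244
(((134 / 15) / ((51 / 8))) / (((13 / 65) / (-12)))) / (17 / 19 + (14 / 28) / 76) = -651776 / 6987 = -93.28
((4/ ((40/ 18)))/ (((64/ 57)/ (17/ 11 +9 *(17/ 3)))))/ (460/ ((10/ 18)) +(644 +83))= 148257/ 2736800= 0.05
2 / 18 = 1 / 9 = 0.11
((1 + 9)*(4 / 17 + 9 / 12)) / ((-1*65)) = -67 / 442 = -0.15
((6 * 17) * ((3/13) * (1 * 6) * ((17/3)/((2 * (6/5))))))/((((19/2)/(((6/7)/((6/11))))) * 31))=95370/53599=1.78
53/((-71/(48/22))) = -1272/781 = -1.63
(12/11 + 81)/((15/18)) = 5418/55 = 98.51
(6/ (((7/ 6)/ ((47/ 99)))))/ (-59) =-188/ 4543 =-0.04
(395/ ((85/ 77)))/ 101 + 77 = 138292/ 1717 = 80.54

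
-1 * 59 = -59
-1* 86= -86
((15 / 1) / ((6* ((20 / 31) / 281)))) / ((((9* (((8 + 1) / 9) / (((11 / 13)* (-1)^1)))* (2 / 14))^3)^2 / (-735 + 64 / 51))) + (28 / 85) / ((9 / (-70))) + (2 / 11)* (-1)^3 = -747375394206424501361 / 11512456937539272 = -64918.84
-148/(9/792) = -13024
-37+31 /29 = -1042 /29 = -35.93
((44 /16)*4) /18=11 /18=0.61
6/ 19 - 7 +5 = -1.68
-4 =-4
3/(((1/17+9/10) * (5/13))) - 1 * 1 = 1163/163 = 7.13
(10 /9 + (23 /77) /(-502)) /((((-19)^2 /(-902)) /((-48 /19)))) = 253434448 /36153789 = 7.01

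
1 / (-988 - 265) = -1 / 1253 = -0.00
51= 51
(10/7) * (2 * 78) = 1560/7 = 222.86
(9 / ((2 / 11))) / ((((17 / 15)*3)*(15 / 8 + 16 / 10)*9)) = 1100 / 2363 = 0.47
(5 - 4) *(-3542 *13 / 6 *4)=-92092 / 3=-30697.33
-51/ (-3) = 17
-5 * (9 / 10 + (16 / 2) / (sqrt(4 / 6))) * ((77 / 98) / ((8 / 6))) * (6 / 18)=-55 * sqrt(6) / 14- 99 / 112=-10.51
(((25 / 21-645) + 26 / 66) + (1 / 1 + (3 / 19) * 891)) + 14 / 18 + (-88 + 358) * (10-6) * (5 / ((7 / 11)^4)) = 146452046192 / 4516281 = 32427.58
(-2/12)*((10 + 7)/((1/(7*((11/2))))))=-1309/12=-109.08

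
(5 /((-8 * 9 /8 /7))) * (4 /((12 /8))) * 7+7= -1771 /27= -65.59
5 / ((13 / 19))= 95 / 13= 7.31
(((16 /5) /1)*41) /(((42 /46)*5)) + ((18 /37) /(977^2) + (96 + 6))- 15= 2146001697649 /18541725825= 115.74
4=4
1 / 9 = 0.11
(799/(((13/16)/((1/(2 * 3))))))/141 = 136/117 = 1.16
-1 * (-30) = 30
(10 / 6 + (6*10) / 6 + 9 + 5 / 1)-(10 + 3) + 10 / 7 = 296 / 21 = 14.10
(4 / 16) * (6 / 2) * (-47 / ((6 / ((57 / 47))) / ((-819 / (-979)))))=-46683 / 7832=-5.96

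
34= 34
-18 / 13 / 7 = -18 / 91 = -0.20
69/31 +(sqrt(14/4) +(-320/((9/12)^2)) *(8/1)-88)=-1293691/279 +sqrt(14)/2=-4635.01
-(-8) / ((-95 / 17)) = -136 / 95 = -1.43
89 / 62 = 1.44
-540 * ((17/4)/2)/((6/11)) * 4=-8415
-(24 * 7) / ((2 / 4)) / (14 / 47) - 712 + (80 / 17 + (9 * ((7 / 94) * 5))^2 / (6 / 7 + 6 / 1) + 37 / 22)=-48432485273 / 26437312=-1831.97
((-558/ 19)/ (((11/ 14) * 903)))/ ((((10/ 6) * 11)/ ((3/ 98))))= -1674/ 24219965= -0.00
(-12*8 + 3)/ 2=-93/ 2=-46.50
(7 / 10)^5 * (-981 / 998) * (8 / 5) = -16487667 / 62375000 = -0.26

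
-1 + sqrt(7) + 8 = sqrt(7) + 7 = 9.65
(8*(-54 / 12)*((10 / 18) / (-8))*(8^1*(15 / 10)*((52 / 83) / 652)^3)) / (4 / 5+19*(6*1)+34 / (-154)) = 25375350 / 109235470661458457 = 0.00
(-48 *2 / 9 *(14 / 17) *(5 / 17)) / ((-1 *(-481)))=-2240 / 417027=-0.01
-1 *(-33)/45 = 11/15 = 0.73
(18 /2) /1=9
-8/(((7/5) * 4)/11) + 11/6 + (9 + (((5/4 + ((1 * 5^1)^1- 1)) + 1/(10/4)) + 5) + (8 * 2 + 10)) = 13343/420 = 31.77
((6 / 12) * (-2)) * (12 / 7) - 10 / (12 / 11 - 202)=-2575 / 1547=-1.66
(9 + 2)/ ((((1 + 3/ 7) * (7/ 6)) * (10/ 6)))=99/ 25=3.96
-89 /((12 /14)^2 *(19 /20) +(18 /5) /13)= -56693 /621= -91.29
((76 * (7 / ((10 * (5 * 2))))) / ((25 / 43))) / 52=5719 / 32500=0.18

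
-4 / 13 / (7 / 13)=-4 / 7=-0.57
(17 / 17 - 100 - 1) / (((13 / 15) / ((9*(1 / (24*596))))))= -1125 / 15496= -0.07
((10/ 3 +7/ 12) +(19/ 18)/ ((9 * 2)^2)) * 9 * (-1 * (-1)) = 22861/ 648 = 35.28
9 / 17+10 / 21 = 359 / 357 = 1.01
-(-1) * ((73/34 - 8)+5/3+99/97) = -31321/9894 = -3.17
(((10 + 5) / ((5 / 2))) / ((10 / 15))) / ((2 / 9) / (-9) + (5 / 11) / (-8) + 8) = 64152 / 56443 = 1.14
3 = 3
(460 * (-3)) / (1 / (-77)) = 106260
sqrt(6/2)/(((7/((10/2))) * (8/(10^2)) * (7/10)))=625 * sqrt(3)/49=22.09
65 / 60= 13 / 12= 1.08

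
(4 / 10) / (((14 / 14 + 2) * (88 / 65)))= 13 / 132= 0.10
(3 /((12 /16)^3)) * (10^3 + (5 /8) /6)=7111.85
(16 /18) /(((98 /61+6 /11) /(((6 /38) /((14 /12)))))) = 2684 /48013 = 0.06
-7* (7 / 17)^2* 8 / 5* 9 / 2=-12348 / 1445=-8.55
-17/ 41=-0.41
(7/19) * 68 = 476/19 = 25.05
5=5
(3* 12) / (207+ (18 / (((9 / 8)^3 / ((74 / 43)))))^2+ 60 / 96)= 3493811232 / 66086088437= 0.05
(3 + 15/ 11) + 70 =818/ 11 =74.36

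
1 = 1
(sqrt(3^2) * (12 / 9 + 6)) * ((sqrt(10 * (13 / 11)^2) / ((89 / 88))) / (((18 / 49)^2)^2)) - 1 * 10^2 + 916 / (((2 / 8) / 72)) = 268172.37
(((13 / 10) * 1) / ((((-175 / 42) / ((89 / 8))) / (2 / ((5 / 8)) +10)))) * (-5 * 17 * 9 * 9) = 157725711 / 500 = 315451.42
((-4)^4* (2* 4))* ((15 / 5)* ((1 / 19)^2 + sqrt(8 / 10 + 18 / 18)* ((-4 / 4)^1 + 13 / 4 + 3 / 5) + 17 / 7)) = 37748736 / 2527 + 262656* sqrt(5) / 25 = 38430.83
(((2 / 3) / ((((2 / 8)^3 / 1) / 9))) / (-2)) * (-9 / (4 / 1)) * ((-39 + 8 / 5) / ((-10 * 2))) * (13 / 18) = 14586 / 25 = 583.44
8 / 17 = 0.47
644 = 644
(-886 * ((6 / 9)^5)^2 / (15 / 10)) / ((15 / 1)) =-1814528 / 2657205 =-0.68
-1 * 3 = -3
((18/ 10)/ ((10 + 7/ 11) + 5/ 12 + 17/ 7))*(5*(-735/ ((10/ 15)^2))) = -13752585/ 12457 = -1104.00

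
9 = 9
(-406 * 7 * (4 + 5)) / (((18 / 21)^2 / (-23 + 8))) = 1044435 / 2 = 522217.50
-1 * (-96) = 96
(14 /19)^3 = 2744 /6859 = 0.40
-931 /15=-62.07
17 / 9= 1.89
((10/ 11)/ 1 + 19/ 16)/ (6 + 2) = 369/ 1408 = 0.26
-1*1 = -1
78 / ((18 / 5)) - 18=11 / 3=3.67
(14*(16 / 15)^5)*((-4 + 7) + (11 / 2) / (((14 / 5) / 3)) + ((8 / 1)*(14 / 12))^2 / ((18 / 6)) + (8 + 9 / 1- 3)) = 20583022592 / 20503125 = 1003.90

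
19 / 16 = 1.19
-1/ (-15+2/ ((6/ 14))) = 3/ 31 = 0.10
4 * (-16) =-64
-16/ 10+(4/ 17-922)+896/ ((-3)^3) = -2195282/ 2295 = -956.55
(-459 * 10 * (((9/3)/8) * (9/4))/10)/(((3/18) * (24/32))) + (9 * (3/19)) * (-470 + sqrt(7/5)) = -286227/76 + 27 * sqrt(35)/95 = -3764.46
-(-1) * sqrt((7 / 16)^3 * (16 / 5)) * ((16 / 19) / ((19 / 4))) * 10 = 56 * sqrt(35) / 361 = 0.92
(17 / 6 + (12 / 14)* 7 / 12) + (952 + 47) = 3007 / 3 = 1002.33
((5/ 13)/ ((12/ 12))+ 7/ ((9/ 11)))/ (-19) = -1046/ 2223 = -0.47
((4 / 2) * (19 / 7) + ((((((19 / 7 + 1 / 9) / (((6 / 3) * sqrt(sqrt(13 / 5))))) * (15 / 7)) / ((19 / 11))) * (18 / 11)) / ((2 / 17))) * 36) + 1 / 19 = 729 / 133 + 817020 * 13^(3 / 4) * 5^(1 / 4) / 12103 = 696.58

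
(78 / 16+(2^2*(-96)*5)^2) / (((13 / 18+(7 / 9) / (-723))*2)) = 191899492173 / 75080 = 2555933.57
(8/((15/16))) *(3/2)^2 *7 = 672/5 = 134.40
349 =349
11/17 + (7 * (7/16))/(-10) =927/2720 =0.34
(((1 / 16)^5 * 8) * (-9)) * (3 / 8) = -27 / 1048576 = -0.00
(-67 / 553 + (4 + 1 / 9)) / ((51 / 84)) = 79432 / 12087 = 6.57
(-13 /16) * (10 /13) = -0.62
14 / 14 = 1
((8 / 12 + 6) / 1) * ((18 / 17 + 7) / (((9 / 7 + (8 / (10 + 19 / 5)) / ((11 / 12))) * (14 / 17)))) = 346610 / 10191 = 34.01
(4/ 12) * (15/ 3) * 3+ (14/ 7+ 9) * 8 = 93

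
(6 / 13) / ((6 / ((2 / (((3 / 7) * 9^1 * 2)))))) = 7 / 351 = 0.02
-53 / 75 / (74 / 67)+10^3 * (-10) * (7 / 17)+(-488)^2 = 22080326033 / 94350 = 234025.71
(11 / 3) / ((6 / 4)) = 22 / 9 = 2.44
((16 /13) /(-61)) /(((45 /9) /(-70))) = 224 /793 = 0.28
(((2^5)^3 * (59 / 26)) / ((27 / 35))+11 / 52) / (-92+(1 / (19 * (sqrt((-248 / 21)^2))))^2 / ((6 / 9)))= -1502385929605664 / 1433954470923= -1047.72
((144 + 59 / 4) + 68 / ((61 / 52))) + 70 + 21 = 75083 / 244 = 307.72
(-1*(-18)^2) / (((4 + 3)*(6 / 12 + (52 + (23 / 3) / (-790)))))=-383940 / 435407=-0.88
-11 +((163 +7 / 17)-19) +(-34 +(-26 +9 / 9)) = 1265 / 17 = 74.41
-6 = -6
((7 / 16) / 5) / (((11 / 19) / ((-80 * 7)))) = -84.64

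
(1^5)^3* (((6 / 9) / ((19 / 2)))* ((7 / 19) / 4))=7 / 1083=0.01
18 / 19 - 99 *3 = -5625 / 19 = -296.05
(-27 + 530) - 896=-393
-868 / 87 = -9.98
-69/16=-4.31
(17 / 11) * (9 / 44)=153 / 484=0.32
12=12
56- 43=13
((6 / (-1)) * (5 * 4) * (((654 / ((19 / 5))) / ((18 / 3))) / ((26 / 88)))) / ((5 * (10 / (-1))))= 57552 / 247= 233.00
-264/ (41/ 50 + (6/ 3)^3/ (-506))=-1113200/ 3391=-328.28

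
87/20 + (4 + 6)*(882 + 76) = 191687/20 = 9584.35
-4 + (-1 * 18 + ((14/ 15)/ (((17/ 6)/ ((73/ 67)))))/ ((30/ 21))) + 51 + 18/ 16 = 30.38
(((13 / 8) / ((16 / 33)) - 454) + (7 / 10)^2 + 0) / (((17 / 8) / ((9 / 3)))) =-635.52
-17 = -17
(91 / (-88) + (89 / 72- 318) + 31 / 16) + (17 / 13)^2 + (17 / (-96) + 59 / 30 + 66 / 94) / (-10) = -395568511601 / 1258171200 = -314.40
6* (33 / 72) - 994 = -3965 / 4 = -991.25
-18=-18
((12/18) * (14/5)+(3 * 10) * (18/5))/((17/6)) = 3296/85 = 38.78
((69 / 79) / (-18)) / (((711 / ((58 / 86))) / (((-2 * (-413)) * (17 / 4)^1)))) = -0.16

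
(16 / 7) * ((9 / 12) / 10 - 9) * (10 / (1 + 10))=-204 / 11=-18.55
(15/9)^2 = 25/9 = 2.78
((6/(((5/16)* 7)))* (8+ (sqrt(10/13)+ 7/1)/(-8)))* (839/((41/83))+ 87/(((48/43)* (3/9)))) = 216754983/5740- 3802719* sqrt(130)/74620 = 37181.15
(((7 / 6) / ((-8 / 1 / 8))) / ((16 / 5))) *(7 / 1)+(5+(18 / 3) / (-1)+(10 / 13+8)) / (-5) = -25621 / 6240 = -4.11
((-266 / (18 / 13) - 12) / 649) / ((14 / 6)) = -167 / 1239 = -0.13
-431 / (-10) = 431 / 10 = 43.10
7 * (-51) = -357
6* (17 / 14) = 51 / 7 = 7.29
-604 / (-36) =151 / 9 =16.78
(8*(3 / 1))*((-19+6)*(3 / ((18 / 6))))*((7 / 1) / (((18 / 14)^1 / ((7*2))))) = -71344 / 3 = -23781.33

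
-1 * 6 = -6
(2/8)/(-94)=-1/376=-0.00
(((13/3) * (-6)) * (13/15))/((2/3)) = -33.80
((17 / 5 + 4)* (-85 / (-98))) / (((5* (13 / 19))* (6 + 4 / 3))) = 35853 / 140140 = 0.26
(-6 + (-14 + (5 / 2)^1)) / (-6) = 35 / 12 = 2.92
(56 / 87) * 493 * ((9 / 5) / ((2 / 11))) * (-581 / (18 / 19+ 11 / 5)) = -173400612 / 299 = -579935.16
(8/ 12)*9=6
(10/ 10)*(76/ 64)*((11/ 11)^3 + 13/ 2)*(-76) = -5415/ 8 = -676.88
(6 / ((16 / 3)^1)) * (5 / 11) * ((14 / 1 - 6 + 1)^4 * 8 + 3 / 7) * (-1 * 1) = -16533855 / 616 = -26840.67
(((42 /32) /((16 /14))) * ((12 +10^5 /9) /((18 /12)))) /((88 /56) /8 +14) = 8584261 /14310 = 599.88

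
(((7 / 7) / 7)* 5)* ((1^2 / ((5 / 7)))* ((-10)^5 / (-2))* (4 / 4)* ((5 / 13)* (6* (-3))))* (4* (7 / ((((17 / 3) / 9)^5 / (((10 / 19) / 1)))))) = -18079622820000000 / 350704679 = -51552271.48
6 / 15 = 2 / 5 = 0.40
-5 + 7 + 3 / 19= 41 / 19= 2.16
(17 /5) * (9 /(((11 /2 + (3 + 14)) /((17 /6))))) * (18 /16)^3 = 70227 /12800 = 5.49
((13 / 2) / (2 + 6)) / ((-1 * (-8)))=13 / 128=0.10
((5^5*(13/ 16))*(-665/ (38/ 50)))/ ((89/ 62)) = -1101953125/ 712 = -1547686.97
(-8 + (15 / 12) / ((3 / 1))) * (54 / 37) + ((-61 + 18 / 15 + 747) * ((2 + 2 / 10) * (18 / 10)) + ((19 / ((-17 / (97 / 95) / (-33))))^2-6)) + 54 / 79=870747249621 / 211186750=4123.11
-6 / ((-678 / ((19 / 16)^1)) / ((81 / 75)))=513 / 45200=0.01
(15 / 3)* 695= 3475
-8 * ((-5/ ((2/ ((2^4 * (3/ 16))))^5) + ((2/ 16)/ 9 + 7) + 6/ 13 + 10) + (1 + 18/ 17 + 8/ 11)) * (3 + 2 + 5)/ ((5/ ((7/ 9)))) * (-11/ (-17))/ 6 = 86781275/ 3651804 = 23.76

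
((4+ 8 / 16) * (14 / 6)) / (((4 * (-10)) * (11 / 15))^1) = -63 / 176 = -0.36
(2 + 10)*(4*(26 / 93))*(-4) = -1664 / 31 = -53.68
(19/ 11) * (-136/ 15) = -2584/ 165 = -15.66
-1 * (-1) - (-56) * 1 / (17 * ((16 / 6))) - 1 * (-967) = 16477 / 17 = 969.24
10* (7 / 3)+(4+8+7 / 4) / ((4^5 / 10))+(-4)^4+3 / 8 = 279.84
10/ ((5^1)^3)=2/ 25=0.08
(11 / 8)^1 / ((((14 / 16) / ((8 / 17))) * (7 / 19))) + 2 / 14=1791 / 833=2.15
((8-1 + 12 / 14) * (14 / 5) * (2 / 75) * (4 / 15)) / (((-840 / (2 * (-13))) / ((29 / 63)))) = 16588 / 7441875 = 0.00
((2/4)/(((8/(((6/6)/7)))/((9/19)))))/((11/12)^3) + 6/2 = 3.01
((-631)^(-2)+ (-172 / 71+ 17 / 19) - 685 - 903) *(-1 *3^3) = 23051678776308 / 537119189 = 42917.25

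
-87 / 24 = -29 / 8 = -3.62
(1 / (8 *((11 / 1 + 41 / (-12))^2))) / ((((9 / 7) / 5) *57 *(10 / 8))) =8 / 67431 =0.00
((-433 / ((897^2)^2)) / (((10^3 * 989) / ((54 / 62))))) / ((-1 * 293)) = 433 / 215393014200776061000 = 0.00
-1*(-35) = 35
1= 1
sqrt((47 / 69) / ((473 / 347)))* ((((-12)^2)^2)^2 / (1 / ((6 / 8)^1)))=227965844.33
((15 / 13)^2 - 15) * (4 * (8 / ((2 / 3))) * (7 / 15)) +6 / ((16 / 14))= -203427 / 676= -300.93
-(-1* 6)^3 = 216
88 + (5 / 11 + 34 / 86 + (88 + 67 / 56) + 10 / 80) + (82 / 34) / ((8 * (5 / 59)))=409158479 / 2251480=181.73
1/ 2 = 0.50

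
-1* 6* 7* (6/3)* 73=-6132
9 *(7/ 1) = 63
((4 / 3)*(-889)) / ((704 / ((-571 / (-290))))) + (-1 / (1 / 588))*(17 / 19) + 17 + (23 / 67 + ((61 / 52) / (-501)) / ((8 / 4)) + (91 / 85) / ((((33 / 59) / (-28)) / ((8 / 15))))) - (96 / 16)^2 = -62227395061727579 / 107909660944800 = -576.66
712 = 712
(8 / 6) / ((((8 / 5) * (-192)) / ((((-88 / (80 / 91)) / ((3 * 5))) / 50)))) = 1001 / 1728000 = 0.00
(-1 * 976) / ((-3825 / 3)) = 976 / 1275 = 0.77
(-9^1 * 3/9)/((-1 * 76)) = 3/76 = 0.04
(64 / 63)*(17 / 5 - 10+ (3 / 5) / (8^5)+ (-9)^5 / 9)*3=-358678527 / 17920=-20015.54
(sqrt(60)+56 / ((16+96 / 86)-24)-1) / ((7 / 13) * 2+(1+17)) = -2197 / 4588+13 * sqrt(15) / 124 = -0.07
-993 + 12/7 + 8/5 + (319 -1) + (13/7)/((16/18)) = -187487/280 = -669.60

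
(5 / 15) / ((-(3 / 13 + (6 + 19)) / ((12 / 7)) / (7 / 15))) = -13 / 1230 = -0.01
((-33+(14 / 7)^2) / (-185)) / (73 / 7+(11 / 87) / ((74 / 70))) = 17661 / 1188410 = 0.01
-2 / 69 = -0.03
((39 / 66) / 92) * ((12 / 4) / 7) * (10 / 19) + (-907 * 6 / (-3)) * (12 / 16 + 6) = 1648060917 / 134596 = 12244.50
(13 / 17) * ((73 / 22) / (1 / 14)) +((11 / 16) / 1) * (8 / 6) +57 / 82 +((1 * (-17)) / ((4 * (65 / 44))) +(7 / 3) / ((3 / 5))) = 684401621 / 17940780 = 38.15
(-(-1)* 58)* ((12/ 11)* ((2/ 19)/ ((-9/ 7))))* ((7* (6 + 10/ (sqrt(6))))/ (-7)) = 16240* sqrt(6)/ 1881 + 6496/ 209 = 52.23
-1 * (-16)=16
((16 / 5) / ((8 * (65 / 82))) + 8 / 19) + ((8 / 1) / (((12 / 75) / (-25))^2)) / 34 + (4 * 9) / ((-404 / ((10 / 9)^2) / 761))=2161006349267 / 381689100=5661.69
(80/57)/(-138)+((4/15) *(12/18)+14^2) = 3857636/19665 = 196.17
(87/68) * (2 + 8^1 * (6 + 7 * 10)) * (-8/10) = -10614/17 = -624.35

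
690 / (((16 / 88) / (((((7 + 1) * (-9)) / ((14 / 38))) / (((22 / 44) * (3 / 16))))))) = -55376640 / 7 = -7910948.57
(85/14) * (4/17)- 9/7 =1/7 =0.14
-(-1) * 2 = 2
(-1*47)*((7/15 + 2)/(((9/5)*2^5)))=-1739/864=-2.01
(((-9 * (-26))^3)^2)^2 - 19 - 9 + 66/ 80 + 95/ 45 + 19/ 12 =9702704158856760276511006547707/ 360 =26951955996824334101419460000.00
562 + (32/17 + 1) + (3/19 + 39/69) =4201883/7429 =565.61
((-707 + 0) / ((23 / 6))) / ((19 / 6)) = -25452 / 437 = -58.24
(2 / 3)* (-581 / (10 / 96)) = -18592 / 5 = -3718.40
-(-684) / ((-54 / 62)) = -2356 / 3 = -785.33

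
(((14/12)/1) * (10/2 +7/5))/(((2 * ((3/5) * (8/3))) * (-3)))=-7/9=-0.78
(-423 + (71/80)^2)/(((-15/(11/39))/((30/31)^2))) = 7.44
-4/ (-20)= 1/ 5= 0.20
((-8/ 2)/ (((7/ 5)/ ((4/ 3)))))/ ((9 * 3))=-80/ 567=-0.14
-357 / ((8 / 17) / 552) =-418761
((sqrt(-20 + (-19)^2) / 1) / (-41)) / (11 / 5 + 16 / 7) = -0.10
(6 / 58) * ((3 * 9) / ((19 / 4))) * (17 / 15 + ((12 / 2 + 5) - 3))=14796 / 2755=5.37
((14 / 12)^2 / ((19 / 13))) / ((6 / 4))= 637 / 1026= 0.62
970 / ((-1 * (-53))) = 970 / 53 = 18.30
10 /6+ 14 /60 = 19 /10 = 1.90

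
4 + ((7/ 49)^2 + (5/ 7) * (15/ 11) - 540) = -288368/ 539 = -535.01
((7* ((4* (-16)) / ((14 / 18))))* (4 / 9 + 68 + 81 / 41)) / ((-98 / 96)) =39734.16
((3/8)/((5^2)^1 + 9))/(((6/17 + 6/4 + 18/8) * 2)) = 1/744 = 0.00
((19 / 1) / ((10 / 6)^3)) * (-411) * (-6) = 1265058 / 125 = 10120.46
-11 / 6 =-1.83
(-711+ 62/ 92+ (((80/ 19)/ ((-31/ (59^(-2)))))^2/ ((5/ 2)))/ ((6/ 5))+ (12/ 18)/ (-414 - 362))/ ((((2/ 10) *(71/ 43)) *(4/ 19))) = -80693136906282990715/ 7897771930036304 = -10217.20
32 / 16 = 2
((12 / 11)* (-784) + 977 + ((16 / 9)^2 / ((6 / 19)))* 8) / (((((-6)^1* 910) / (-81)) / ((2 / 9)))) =539393 / 810810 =0.67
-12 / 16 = -3 / 4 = -0.75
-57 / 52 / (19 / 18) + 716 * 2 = 37205 / 26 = 1430.96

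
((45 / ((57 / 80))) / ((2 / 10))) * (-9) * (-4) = 216000 / 19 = 11368.42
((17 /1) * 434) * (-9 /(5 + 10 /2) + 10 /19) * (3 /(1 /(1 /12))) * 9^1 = -2357271 /380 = -6203.34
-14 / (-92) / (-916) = -7 / 42136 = -0.00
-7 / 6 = -1.17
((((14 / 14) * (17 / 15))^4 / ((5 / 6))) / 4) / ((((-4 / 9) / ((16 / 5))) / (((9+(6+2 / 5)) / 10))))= -6431117 / 1171875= -5.49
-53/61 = -0.87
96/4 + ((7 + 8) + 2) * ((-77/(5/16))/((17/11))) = -13432/5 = -2686.40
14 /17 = 0.82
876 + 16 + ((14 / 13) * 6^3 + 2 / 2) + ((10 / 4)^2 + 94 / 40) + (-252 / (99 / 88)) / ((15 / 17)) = 171668 / 195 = 880.35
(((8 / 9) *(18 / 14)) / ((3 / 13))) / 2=52 / 21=2.48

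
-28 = -28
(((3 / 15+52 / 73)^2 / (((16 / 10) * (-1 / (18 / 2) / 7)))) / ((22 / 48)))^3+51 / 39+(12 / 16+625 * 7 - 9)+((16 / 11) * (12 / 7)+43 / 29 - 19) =-96017070208254313119640741 / 265781415924074550500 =-361263.30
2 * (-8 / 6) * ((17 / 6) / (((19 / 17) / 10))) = -67.60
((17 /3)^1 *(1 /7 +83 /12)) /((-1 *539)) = -10081 /135828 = -0.07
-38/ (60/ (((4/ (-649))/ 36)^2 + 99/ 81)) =-79227910/ 102351843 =-0.77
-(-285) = 285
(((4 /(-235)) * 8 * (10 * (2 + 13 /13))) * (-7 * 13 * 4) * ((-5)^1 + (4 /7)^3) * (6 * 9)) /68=-222528384 /39151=-5683.85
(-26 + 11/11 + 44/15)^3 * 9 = -96705.84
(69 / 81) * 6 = 46 / 9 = 5.11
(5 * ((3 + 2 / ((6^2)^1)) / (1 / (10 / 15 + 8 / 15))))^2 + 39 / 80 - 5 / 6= 241751 / 720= 335.77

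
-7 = -7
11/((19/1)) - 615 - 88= -702.42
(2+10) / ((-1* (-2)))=6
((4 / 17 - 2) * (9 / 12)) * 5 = -225 / 34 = -6.62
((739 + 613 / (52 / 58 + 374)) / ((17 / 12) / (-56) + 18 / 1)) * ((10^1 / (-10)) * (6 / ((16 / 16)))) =-450922360 / 1823929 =-247.23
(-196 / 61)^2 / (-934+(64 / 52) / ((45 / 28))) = -11236680 / 1015725091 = -0.01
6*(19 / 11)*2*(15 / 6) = 570 / 11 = 51.82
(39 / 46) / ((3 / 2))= 0.57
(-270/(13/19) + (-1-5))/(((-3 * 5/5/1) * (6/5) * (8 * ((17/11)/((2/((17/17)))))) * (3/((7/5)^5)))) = 40118309/1243125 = 32.27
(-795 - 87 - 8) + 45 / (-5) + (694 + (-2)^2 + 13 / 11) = -2198 / 11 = -199.82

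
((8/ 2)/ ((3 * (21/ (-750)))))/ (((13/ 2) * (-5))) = 400/ 273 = 1.47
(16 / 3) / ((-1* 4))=-1.33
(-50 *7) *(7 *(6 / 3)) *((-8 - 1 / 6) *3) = 120050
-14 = -14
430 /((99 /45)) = 2150 /11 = 195.45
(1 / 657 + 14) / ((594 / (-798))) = -1223467 / 65043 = -18.81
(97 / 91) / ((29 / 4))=388 / 2639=0.15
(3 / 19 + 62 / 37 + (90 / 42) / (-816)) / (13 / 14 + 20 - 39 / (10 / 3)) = 12253705 / 61762768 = 0.20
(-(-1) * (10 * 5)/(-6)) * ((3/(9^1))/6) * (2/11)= -25/297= -0.08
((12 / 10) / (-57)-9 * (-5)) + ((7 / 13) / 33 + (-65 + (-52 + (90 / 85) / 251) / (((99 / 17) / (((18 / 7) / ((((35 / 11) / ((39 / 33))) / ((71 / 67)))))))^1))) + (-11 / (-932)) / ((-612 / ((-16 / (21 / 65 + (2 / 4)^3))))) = -540066134375312551 / 18596769813058437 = -29.04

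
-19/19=-1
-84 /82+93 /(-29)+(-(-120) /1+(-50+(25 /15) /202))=47394539 /720534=65.78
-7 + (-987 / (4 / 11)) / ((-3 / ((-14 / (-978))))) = 11641 / 1956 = 5.95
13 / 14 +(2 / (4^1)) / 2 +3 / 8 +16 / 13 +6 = 8.78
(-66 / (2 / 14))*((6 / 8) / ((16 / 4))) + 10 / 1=-613 / 8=-76.62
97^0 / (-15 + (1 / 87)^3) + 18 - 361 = -3388656095 / 9877544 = -343.07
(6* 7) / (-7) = -6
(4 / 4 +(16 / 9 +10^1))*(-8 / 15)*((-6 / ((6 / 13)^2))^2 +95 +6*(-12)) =-1351894 / 243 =-5563.35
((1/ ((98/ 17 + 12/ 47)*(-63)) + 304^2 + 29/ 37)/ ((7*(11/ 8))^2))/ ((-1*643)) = -896161830112/ 577627755705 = -1.55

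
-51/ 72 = -17/ 24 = -0.71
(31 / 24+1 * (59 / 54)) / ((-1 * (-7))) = 515 / 1512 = 0.34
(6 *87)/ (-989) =-522/ 989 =-0.53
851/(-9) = -851/9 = -94.56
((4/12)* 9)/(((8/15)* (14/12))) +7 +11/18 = 3133/252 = 12.43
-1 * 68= -68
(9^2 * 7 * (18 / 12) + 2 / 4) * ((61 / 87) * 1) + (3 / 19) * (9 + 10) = 52172 / 87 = 599.68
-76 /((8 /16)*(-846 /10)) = 760 /423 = 1.80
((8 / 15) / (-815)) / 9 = -8 / 110025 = -0.00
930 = 930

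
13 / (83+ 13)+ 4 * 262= 100621 / 96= 1048.14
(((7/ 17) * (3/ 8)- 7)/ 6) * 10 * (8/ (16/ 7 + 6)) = -32585/ 2958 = -11.02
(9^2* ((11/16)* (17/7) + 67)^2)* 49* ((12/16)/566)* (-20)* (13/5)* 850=-1096169661.05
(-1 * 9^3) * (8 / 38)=-2916 / 19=-153.47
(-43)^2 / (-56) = -1849 / 56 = -33.02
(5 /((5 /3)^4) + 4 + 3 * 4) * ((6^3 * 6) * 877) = 2365247952 /125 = 18921983.62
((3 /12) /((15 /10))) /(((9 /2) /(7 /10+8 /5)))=23 /270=0.09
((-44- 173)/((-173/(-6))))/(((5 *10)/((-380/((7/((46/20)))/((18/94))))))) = 3.60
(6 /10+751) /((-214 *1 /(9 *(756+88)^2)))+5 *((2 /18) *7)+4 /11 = -1192584870269 /52965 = -22516470.69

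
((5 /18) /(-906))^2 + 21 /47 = 5584969319 /12499690608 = 0.45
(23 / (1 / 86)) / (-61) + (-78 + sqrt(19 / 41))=-6736 / 61 + sqrt(779) / 41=-109.75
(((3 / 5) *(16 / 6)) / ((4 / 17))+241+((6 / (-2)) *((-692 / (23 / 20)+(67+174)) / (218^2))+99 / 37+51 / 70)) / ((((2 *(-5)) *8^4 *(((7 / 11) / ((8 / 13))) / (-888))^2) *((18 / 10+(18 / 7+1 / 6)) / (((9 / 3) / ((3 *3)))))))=-14328691780557627 / 43130700611180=-332.22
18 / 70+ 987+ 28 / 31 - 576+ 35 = 485169 / 1085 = 447.16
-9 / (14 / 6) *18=-486 / 7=-69.43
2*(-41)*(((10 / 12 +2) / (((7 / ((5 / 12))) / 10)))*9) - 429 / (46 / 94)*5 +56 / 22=-19925019 / 3542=-5625.36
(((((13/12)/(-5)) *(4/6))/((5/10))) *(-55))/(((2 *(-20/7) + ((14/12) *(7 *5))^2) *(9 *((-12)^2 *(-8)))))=-1001/1085361120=-0.00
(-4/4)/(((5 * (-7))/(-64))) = -64/35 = -1.83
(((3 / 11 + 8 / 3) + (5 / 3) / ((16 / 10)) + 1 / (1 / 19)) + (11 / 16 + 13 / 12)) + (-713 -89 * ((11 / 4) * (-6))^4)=-870853343 / 132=-6597373.81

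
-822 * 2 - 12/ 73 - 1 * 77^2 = -552841/ 73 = -7573.16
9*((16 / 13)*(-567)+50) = -75798 / 13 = -5830.62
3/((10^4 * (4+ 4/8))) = 1/15000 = 0.00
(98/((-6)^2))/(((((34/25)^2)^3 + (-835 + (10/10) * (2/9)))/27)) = -46142578125/520092935966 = -0.09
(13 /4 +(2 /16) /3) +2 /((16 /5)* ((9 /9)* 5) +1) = 1391 /408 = 3.41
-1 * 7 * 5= -35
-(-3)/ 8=3/ 8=0.38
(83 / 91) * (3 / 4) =249 / 364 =0.68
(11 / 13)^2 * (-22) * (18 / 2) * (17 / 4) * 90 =-9163935 / 169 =-54224.47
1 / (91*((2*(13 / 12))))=6 / 1183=0.01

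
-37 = -37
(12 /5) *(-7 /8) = -21 /10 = -2.10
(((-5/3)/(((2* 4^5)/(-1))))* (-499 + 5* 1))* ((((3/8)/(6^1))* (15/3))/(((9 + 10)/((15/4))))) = -0.02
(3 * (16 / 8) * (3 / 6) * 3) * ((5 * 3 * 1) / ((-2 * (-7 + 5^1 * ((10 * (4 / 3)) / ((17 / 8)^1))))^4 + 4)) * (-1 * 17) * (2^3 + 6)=-21736590813 / 3819484965922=-0.01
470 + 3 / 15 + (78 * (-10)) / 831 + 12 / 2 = 658237 / 1385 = 475.26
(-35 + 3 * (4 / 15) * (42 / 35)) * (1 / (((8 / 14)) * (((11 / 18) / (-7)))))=375291 / 550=682.35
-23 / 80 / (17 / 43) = -989 / 1360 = -0.73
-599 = -599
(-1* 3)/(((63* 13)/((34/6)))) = -17/819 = -0.02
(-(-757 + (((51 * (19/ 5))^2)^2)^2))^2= 604199599154295951863834216859995013209197971856/ 152587890625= 3959682493017593950134824000000000000.00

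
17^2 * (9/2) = 2601/2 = 1300.50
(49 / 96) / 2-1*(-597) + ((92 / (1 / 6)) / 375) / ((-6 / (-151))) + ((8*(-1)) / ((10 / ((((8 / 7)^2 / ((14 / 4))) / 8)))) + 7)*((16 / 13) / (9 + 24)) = 248996354679 / 392392000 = 634.56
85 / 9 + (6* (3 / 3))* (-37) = -1913 / 9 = -212.56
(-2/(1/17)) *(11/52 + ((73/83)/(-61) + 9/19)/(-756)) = -3390126791/472712058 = -7.17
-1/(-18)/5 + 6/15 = 37/90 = 0.41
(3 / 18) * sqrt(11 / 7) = sqrt(77) / 42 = 0.21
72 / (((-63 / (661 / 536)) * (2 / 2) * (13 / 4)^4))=-169216 / 13395109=-0.01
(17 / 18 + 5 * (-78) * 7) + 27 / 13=-638113 / 234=-2726.98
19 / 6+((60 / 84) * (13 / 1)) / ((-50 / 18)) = -37 / 210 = -0.18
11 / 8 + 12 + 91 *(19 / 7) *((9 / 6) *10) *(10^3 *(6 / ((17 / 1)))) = 177841819 / 136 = 1307660.43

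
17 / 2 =8.50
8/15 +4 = 68/15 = 4.53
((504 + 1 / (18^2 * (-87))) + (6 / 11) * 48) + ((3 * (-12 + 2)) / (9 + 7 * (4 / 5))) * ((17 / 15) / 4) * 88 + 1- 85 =8939654269 / 22634964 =394.95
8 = 8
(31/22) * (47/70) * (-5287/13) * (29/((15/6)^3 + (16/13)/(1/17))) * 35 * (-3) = 446783222/13937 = 32057.35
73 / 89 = 0.82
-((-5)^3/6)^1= 125/6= 20.83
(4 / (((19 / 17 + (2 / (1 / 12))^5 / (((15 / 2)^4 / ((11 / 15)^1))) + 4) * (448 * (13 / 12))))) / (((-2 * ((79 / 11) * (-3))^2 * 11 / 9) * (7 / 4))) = -1753125 / 781695817847854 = -0.00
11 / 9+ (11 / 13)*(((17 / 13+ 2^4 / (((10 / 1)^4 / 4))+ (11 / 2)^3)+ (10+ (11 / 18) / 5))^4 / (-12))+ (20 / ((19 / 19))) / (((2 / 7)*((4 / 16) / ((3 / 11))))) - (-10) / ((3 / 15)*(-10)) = -14165958265014901336711718120746441 / 200974403272500000000000000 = -70486380.53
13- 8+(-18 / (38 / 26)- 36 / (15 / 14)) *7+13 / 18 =-539827 / 1710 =-315.69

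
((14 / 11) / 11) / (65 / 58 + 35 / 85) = 13804 / 182831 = 0.08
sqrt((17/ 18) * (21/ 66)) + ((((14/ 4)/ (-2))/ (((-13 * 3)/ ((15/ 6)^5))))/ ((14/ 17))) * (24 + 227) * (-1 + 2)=sqrt(1309)/ 66 + 13334375/ 9984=1336.12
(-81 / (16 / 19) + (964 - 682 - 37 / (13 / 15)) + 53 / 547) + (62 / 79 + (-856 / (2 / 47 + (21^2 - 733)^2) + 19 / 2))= 2764374446149301 / 18009909666320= 153.49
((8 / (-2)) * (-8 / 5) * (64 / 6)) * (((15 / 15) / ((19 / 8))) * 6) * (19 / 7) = 16384 / 35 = 468.11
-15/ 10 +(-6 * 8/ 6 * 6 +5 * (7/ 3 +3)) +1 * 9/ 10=-329/ 15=-21.93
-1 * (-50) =50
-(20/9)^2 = -400/81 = -4.94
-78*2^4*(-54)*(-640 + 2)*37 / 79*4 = -6363422208 / 79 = -80549648.20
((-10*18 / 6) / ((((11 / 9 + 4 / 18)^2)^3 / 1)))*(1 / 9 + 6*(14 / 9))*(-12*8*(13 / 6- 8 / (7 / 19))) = -1977952543200 / 33787663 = -58540.67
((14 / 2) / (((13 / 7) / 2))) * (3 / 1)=294 / 13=22.62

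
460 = 460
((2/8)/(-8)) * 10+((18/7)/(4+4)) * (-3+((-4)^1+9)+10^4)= 360037/112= 3214.62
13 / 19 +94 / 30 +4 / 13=15284 / 3705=4.13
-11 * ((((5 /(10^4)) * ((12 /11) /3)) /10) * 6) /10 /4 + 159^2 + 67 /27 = 68265399919 /2700000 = 25283.48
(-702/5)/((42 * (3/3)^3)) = -117/35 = -3.34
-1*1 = -1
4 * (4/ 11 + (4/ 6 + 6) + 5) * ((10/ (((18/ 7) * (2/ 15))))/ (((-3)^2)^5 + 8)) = 0.02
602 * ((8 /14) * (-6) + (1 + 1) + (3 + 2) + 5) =5160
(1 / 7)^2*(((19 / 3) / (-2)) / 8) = -19 / 2352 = -0.01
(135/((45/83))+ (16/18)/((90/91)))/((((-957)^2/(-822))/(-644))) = 17858935304/123639615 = 144.44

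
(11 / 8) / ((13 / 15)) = 165 / 104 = 1.59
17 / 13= 1.31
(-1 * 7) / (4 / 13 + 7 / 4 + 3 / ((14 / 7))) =-364 / 185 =-1.97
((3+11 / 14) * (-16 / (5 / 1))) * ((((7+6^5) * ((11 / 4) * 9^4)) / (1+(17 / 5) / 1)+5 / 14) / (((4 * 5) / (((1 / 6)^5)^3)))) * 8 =-3788968357 / 11519532122112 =-0.00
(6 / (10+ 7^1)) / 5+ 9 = 771 / 85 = 9.07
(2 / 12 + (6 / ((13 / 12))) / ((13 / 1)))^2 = 361201 / 1028196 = 0.35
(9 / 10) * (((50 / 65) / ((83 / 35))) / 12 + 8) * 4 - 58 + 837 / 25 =118078 / 26975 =4.38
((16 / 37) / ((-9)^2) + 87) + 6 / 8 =1052011 / 11988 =87.76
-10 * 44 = -440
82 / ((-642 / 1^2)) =-41 / 321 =-0.13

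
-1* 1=-1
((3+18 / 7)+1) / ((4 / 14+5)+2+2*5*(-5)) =-2 / 13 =-0.15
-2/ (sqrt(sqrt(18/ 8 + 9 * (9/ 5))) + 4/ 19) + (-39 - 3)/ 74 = -2/ (4/ 19 + 10^(3/ 4) * (5 * sqrt(6)) * 82^(1/ 4)/ 100) - 21/ 37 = -1.44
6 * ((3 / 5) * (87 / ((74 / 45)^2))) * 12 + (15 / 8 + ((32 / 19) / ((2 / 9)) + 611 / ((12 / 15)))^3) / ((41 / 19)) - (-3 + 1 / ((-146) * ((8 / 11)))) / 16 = 80528351381995741223 / 378666889472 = 212662774.65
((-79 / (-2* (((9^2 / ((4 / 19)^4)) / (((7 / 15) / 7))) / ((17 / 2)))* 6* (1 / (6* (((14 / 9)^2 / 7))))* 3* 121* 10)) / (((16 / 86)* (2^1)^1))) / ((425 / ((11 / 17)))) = 190232 / 899391077701875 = 0.00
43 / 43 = 1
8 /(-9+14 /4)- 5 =-71 /11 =-6.45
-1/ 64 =-0.02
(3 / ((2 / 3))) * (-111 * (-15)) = 14985 / 2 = 7492.50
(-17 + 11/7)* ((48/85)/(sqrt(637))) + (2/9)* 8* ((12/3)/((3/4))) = 256/27 - 5184* sqrt(13)/54145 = 9.14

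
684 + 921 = 1605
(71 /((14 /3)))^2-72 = 31257 /196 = 159.47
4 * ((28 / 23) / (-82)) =-56 / 943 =-0.06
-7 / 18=-0.39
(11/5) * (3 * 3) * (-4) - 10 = -446/5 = -89.20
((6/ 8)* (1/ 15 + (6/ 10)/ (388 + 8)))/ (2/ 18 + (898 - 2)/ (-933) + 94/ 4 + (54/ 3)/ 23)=579393/ 265508408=0.00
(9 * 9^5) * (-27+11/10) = -137643219/10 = -13764321.90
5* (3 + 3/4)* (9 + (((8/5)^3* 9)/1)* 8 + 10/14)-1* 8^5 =-946969/35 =-27056.26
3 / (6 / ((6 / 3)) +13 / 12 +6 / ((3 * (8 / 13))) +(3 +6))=9 / 49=0.18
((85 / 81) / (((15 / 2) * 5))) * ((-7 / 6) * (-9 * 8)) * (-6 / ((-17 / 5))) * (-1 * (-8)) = 896 / 27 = 33.19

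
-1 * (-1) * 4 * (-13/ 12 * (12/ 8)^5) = -1053/ 32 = -32.91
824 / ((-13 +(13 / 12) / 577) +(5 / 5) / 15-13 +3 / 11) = -104598560 / 3257119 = -32.11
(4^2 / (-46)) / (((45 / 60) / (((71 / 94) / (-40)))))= 142 / 16215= 0.01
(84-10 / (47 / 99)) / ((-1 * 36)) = -493 / 282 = -1.75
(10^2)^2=10000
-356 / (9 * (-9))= 356 / 81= 4.40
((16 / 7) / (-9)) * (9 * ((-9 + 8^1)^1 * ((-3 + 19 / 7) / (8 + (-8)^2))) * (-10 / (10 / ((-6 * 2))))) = -16 / 147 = -0.11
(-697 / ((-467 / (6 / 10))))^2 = 4372281 / 5452225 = 0.80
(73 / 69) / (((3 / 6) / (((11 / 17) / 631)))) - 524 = -387843806 / 740163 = -524.00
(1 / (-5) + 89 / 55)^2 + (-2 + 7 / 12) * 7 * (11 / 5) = -718937 / 36300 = -19.81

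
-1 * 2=-2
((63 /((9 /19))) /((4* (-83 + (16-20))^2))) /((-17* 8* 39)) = -133 /160583904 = -0.00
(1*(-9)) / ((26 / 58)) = -261 / 13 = -20.08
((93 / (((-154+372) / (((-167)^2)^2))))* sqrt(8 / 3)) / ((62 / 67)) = 52112353507* sqrt(6) / 218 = 585544382.51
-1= -1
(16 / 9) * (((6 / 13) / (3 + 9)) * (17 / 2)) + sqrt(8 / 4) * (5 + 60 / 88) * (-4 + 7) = 68 / 117 + 375 * sqrt(2) / 22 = 24.69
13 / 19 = 0.68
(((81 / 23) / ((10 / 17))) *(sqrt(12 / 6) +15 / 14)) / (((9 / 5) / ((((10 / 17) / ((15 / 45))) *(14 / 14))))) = 2025 / 322 +135 *sqrt(2) / 23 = 14.59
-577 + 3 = -574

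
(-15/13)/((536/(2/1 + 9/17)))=-645/118456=-0.01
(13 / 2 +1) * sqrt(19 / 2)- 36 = -36 +15 * sqrt(38) / 4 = -12.88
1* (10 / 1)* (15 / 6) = 25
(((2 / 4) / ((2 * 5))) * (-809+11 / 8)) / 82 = -6461 / 13120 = -0.49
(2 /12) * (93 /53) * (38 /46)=589 /2438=0.24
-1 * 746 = -746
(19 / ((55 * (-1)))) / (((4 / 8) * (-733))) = 38 / 40315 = 0.00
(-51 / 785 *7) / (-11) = 357 / 8635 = 0.04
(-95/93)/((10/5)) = -0.51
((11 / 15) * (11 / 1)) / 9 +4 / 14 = 1117 / 945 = 1.18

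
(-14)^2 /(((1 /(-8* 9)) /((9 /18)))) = -7056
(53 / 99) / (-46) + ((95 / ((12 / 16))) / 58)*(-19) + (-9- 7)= -7594573 / 132066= -57.51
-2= -2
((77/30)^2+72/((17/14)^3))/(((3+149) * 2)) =206940377/1344196800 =0.15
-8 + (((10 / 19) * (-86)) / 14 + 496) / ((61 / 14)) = 121804 / 1159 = 105.09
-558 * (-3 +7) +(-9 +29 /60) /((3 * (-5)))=-2008289 /900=-2231.43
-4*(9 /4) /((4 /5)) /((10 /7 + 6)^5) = -756315 /1520816128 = -0.00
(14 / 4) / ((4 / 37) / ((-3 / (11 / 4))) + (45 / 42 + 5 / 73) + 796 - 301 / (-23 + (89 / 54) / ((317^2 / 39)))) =16517666993583 / 3823264825741229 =0.00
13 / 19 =0.68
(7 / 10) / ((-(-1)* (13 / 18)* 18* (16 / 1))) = 7 / 2080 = 0.00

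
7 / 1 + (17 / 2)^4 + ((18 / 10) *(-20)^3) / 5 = 37553 / 16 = 2347.06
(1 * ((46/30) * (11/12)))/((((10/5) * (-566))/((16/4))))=-253/50940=-0.00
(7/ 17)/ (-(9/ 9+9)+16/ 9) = -0.05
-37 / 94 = -0.39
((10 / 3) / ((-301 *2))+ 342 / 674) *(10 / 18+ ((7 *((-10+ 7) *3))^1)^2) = 5456360528 / 2738799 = 1992.25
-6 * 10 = -60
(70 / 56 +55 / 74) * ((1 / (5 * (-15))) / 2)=-59 / 4440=-0.01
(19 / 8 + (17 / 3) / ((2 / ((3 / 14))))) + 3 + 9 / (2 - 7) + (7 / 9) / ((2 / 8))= 18379 / 2520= 7.29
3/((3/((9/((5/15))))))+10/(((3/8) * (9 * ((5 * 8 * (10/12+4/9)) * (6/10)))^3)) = 106436921/3942108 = 27.00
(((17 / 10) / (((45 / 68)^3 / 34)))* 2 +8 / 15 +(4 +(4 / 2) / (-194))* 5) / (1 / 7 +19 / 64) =8303299149376 / 8706538125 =953.69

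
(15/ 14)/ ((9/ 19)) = 2.26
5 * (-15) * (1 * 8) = -600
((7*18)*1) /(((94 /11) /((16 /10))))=5544 /235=23.59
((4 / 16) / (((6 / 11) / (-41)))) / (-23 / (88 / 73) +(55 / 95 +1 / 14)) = 1.02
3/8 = 0.38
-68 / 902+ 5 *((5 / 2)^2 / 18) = 53927 / 32472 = 1.66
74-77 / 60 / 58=257443 / 3480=73.98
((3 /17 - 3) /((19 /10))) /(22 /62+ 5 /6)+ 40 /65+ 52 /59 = 1036148 /4211597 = 0.25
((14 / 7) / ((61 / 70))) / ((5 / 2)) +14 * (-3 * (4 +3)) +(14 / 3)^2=-148946 / 549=-271.30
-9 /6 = -3 /2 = -1.50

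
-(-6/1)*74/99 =148/33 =4.48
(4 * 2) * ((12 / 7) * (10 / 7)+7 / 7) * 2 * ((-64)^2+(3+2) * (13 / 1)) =11251344 / 49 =229619.27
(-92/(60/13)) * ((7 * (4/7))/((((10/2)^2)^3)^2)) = -1196/3662109375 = -0.00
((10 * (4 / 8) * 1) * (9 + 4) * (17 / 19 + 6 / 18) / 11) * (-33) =-4550 / 19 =-239.47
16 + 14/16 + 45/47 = 17.83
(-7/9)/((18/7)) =-0.30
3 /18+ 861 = 5167 /6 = 861.17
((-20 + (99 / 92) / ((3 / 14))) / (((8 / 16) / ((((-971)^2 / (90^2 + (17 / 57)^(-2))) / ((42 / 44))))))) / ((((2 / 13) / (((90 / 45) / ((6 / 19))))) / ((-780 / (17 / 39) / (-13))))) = -7801346891483860 / 377407989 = -20670857.85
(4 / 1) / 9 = 4 / 9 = 0.44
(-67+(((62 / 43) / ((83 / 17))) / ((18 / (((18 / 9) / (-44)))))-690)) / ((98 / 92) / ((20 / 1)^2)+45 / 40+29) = -4921481681200 / 195868686519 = -25.13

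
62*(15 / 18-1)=-31 / 3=-10.33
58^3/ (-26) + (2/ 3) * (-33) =-97842/ 13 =-7526.31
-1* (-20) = 20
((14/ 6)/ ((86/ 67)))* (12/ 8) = 469/ 172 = 2.73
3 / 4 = 0.75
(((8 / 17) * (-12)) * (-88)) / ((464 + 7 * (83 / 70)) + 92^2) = 84480 / 1519171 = 0.06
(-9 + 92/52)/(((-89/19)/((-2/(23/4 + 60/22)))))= -157168/431561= -0.36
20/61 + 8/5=588/305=1.93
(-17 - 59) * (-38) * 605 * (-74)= -129295760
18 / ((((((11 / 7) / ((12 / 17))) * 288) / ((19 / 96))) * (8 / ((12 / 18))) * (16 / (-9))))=-399 / 1531904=-0.00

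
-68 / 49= -1.39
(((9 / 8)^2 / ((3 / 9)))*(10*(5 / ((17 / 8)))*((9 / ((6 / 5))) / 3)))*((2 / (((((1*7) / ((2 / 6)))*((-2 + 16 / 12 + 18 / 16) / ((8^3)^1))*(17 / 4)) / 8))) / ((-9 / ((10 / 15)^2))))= -49152000 / 22253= -2208.78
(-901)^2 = 811801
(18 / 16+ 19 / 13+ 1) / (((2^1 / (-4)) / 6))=-1119 / 26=-43.04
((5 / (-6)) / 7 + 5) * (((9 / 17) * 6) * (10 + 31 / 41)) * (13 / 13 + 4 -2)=8505 / 17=500.29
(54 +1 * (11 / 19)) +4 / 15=15631 / 285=54.85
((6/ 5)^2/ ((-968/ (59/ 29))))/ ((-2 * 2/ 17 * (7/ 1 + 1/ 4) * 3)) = 3009/ 5088050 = 0.00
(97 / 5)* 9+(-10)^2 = 274.60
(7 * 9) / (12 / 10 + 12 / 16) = 32.31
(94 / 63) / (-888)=-47 / 27972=-0.00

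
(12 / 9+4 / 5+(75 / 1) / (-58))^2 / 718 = 534361 / 543454200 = 0.00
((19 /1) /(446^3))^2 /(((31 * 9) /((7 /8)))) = 2527 /17567232231961308672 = 0.00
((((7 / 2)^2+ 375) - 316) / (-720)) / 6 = -19 / 1152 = -0.02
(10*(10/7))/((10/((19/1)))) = 190/7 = 27.14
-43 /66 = -0.65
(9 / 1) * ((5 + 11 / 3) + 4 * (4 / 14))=618 / 7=88.29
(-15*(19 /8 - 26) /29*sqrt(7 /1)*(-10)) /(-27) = 525*sqrt(7) /116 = 11.97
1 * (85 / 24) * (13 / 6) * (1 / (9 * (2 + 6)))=1105 / 10368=0.11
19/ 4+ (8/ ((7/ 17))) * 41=22437/ 28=801.32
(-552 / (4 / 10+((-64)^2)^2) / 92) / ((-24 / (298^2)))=111005 / 83886082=0.00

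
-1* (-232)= 232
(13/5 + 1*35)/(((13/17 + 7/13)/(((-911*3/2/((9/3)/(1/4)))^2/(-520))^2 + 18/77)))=17949.72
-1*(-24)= 24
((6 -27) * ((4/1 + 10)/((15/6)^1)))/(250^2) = -147/78125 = -0.00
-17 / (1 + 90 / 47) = -799 / 137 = -5.83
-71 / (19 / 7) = -497 / 19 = -26.16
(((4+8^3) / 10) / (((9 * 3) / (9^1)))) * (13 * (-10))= -2236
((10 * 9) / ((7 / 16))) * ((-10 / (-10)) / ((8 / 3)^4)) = 3645 / 896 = 4.07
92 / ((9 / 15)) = 460 / 3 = 153.33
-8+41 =33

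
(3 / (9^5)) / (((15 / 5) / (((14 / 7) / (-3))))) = -2 / 177147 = -0.00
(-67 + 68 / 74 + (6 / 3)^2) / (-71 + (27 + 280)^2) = -2297 / 3484586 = -0.00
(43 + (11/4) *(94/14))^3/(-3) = -5097328361/65856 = -77401.12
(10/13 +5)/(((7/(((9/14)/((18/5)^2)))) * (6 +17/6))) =625/135044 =0.00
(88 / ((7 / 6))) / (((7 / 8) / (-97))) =-409728 / 49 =-8361.80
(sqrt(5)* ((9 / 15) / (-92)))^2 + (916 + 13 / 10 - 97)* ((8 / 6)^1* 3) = 138860393 / 42320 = 3281.20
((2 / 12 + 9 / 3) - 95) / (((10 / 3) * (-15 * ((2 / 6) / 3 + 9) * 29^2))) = 57 / 237800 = 0.00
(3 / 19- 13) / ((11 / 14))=-3416 / 209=-16.34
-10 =-10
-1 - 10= -11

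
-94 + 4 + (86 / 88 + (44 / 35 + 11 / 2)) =-126689 / 1540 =-82.27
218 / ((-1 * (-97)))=218 / 97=2.25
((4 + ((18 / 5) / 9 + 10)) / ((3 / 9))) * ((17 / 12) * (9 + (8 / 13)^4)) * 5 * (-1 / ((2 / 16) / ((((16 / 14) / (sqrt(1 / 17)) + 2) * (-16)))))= 2403806.25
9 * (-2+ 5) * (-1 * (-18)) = 486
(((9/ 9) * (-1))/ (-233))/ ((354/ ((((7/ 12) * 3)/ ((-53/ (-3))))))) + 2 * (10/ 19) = 116574693/ 110745832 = 1.05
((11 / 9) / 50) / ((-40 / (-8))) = 11 / 2250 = 0.00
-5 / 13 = -0.38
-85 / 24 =-3.54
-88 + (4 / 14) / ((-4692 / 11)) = -1445147 / 16422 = -88.00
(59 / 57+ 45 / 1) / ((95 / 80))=41984 / 1083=38.77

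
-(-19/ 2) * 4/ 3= 38/ 3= 12.67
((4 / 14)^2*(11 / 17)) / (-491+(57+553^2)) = 44 / 254377375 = 0.00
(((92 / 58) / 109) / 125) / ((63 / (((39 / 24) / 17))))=299 / 1692715500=0.00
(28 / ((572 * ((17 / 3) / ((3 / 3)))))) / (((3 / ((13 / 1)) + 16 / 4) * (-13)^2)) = 21 / 1738165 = 0.00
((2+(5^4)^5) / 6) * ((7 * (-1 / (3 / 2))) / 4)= -74174669053821 / 4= -18543667263455.25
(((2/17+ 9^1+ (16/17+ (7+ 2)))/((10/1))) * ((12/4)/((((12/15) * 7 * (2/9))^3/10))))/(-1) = -22143375/746368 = -29.67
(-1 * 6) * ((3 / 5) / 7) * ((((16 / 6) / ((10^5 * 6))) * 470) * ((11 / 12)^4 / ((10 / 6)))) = -688127 / 1512000000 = -0.00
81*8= 648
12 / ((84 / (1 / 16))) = 1 / 112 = 0.01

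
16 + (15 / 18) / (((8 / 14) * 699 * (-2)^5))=8589277 / 536832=16.00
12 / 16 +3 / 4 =3 / 2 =1.50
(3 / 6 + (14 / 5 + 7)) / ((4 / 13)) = 1339 / 40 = 33.48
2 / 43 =0.05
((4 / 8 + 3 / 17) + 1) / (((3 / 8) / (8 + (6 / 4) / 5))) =3154 / 85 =37.11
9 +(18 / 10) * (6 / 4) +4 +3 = 187 / 10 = 18.70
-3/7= -0.43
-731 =-731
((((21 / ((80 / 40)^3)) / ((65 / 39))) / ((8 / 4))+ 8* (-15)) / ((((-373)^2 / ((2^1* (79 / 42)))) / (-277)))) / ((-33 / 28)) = -0.76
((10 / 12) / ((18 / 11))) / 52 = 55 / 5616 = 0.01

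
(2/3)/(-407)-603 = -736265/1221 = -603.00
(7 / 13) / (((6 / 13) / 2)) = 7 / 3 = 2.33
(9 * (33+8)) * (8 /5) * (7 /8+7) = 23247 /5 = 4649.40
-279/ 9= -31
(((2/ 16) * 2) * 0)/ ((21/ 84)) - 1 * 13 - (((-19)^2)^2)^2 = -16983563054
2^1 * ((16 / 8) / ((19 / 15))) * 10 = 600 / 19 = 31.58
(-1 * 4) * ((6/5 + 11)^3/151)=-907924/18875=-48.10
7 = 7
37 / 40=0.92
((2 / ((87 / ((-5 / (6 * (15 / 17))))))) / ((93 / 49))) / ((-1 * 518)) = 119 / 5388606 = 0.00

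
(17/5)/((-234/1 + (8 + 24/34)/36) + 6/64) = -83232/5720105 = -0.01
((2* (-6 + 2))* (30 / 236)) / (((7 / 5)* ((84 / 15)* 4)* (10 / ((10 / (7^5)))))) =-375 / 194356148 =-0.00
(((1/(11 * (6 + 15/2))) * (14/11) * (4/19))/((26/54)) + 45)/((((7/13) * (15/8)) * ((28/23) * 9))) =61871242/15207885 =4.07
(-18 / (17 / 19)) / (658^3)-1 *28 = -67803894427 / 2421567652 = -28.00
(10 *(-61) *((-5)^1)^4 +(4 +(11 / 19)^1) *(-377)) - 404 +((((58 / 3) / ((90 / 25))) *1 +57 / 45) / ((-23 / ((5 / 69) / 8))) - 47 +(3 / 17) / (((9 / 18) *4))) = -10613438350147 / 27680454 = -383427.18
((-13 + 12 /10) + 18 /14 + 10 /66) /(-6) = 11969 /6930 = 1.73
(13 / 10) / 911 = 13 / 9110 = 0.00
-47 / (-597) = 47 / 597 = 0.08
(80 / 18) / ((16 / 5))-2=-0.61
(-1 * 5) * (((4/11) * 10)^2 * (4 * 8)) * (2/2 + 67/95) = -8294400/2299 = -3607.83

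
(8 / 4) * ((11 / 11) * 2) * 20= 80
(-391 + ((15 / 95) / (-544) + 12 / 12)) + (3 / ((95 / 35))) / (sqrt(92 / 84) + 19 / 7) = -1856031735 / 4764896-147 * sqrt(483) / 17518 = -389.71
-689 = -689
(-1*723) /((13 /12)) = -8676 /13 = -667.38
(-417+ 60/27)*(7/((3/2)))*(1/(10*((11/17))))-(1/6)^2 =-1777073/5940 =-299.17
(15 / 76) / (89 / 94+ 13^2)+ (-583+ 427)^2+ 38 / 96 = 7879151891 / 323760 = 24336.40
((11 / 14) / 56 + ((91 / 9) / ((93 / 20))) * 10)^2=203861483892049 / 430608939264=473.43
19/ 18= 1.06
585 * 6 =3510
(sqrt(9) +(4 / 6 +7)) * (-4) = -128 / 3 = -42.67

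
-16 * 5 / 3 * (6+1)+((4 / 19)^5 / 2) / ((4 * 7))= -9706307696 / 51998079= -186.67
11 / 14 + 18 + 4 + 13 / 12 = 2005 / 84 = 23.87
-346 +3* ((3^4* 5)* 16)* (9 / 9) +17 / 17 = 19095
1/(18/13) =13/18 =0.72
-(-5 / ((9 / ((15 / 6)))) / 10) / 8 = 0.02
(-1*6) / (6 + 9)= -2 / 5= -0.40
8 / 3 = 2.67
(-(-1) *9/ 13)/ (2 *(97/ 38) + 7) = 171/ 2990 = 0.06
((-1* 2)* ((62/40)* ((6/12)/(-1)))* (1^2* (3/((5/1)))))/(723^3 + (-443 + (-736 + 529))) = 93/37793241700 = 0.00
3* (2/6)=1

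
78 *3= 234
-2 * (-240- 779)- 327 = 1711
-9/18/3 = -1/6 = -0.17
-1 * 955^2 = -912025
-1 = -1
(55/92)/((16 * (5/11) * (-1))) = -121/1472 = -0.08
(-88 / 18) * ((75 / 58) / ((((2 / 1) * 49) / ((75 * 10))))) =-68750 / 1421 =-48.38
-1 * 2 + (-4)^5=-1026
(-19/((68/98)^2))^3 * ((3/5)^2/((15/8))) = -284812166734977/24137569000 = -11799.54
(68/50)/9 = 34/225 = 0.15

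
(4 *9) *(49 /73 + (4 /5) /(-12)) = 7944 /365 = 21.76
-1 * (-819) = 819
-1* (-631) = 631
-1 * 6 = -6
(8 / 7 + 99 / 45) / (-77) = -117 / 2695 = -0.04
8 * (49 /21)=56 /3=18.67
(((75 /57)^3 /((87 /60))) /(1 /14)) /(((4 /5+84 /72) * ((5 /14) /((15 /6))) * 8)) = 114843750 /11735749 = 9.79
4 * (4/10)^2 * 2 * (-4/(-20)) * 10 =64/25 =2.56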